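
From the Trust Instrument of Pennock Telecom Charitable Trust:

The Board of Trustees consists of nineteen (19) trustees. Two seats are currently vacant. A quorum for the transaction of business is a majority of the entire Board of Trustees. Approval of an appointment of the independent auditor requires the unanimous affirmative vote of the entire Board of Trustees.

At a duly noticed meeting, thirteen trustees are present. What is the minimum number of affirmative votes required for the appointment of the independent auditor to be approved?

The appointment of the independent auditor requires the unanimous vote of the entire Board of Trustees (19).
Unanimous means all 19.
(Only 13 can vote, so the appointment of the independent auditor cannot pass at this meeting, but the required vote is still 19.)

19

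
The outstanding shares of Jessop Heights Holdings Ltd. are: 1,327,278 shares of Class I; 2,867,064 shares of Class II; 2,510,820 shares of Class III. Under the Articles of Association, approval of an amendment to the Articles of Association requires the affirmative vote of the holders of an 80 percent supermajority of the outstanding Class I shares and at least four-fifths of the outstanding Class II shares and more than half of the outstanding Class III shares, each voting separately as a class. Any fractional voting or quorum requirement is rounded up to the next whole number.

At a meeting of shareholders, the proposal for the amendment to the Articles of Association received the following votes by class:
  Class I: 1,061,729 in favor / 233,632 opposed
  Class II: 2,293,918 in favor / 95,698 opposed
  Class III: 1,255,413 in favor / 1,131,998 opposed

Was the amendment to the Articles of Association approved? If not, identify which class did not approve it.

Not approved — the Class I shares did not give the required vote.

Class I: 4/5 of 1327278 = 1061822.40, rounded up to 1061823; 1,061,823 required, 1,061,729 in favor — not approved.
Class II: 4/5 of 2867064 = 2293651.20, rounded up to 2293652; 2,293,652 required, 2,293,918 in favor — approved.
Class III: a majority of 2510820 is 1255411; 1,255,411 required, 1,255,413 in favor — approved.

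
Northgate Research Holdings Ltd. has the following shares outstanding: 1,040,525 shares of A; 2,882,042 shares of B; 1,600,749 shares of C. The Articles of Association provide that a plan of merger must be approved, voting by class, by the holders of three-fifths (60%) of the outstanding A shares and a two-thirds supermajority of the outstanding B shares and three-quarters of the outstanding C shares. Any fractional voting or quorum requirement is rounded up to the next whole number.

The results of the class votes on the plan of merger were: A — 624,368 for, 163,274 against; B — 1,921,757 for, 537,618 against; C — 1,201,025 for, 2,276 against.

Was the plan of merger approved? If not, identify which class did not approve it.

Approved — every class gave the required vote.

A: 3/5 of 1040525 = 624315; 624,315 required, 624,368 in favor — approved.
B: 2/3 of 2882042 = 1921361.33, rounded up to 1921362; 1,921,362 required, 1,921,757 in favor — approved.
C: 3/4 of 1600749 = 1200561.75, rounded up to 1200562; 1,200,562 required, 1,201,025 in favor — approved.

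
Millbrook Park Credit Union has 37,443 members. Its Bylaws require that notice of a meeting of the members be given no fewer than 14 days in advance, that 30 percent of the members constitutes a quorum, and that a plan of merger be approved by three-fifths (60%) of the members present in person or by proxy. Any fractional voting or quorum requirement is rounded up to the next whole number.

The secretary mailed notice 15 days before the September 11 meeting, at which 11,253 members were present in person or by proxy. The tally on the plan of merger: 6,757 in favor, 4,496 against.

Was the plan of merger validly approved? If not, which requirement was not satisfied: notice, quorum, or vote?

Valid — all requirements satisfied.

Notice: 15 days given; 14 required. Satisfied.
Quorum: 30% of 37,443 = 11,232.90, rounded up to 11,233; 11,253 present. Satisfied.
Vote: requires three-fifths of those present (11,253); 3/5 of 11253 = 6751.80, rounded up to 6752, so 6,752 needed; 6,757 in favor. Satisfied.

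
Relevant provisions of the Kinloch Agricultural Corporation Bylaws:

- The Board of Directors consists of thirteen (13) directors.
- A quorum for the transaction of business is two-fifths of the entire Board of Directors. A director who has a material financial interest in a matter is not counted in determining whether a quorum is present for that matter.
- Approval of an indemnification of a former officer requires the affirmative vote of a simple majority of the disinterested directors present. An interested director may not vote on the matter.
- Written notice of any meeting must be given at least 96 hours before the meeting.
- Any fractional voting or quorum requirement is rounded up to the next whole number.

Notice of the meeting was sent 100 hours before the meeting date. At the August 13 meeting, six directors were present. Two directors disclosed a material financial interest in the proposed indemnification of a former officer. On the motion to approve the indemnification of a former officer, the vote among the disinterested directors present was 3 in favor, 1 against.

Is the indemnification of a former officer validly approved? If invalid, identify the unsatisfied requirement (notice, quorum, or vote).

Invalid — quorum requirement not satisfied.

Notice: 100 hours given; 96 required (100 ≥ 96). Satisfied.
Quorum: 6 present, but the 2 interested directors do not count, leaving 4. Quorum is 6. Not satisfied.
Vote: the indemnification of a former officer requires a majority of the disinterested directors present (6 − 2 = 4). A majority of 4 is 3, so 3 affirmative votes are needed; 3 voted in favor. Satisfied. (Moot — without a quorum no business can be validly transacted.)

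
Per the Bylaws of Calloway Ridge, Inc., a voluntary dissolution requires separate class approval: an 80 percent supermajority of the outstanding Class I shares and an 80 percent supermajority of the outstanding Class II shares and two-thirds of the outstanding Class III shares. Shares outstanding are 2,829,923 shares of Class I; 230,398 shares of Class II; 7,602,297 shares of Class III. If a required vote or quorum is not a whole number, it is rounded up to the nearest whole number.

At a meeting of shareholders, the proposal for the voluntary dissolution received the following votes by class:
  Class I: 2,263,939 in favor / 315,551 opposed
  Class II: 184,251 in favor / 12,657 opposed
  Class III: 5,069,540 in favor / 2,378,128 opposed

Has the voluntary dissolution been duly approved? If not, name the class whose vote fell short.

Not approved — the Class II shares did not give the required vote.

Class I: 4/5 of 2829923 = 2263938.40, rounded up to 2263939; 2,263,939 required, 2,263,939 in favor — approved.
Class II: 4/5 of 230398 = 184318.40, rounded up to 184319; 184,319 required, 184,251 in favor — not approved.
Class III: 2/3 of 7602297 = 5068198; 5,068,198 required, 5,069,540 in favor — approved.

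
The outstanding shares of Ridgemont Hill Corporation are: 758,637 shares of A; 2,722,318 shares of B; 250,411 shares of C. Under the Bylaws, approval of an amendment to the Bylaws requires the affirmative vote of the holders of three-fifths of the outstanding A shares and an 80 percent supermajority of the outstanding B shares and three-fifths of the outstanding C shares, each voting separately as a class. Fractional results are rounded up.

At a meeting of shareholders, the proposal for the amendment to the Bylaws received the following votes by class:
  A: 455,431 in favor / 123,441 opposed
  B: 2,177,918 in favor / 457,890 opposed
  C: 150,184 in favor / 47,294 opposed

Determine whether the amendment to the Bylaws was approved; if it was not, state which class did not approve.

A: 3/5 of 758637 = 455182.20, rounded up to 455183; 455,183 required, 455,431 in favor — approved.
B: 4/5 of 2722318 = 2177854.40, rounded up to 2177855; 2,177,855 required, 2,177,918 in favor — approved.
C: 3/5 of 250411 = 150246.60, rounded up to 150247; 150,247 required, 150,184 in favor — not approved.

Not approved — the C shares did not give the required vote.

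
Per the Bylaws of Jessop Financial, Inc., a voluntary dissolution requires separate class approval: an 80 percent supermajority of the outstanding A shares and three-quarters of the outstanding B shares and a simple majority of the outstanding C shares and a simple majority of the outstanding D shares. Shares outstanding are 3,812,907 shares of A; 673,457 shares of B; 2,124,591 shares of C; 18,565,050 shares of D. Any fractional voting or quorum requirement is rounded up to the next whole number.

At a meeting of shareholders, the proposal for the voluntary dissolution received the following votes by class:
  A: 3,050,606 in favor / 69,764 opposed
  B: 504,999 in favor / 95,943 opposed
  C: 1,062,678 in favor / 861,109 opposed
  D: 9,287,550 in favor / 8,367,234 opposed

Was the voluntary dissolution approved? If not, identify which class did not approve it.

Not approved — the B shares did not give the required vote.

A: 4/5 of 3812907 = 3050325.60, rounded up to 3050326; 3,050,326 required, 3,050,606 in favor — approved.
B: 3/4 of 673457 = 505092.75, rounded up to 505093; 505,093 required, 504,999 in favor — not approved.
C: a majority of 2124591 is 1062296; 1,062,296 required, 1,062,678 in favor — approved.
D: a majority of 18565050 is 9282526; 9,282,526 required, 9,287,550 in favor — approved.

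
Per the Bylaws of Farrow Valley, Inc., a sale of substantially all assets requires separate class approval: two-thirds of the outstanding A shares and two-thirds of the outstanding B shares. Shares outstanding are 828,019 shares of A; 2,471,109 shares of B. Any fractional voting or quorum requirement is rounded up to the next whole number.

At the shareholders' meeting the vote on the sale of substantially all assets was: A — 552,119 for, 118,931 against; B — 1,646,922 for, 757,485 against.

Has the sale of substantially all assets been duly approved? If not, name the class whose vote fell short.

A: 2/3 of 828019 = 552012.67, rounded up to 552013; 552,013 required, 552,119 in favor — approved.
B: 2/3 of 2471109 = 1647406; 1,647,406 required, 1,646,922 in favor — not approved.

Not approved — the B shares did not give the required vote.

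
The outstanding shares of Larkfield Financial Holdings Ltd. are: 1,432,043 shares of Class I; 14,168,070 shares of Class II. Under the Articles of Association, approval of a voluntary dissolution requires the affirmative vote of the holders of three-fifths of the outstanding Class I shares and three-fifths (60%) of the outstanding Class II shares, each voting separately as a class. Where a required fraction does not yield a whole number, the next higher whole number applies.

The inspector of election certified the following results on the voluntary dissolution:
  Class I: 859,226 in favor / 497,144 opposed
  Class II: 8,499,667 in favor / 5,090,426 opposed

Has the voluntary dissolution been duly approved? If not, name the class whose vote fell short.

Class I: 3/5 of 1432043 = 859225.80, rounded up to 859226; 859,226 required, 859,226 in favor — approved.
Class II: 3/5 of 14168070 = 8500842; 8,500,842 required, 8,499,667 in favor — not approved.

Not approved — the Class II shares did not give the required vote.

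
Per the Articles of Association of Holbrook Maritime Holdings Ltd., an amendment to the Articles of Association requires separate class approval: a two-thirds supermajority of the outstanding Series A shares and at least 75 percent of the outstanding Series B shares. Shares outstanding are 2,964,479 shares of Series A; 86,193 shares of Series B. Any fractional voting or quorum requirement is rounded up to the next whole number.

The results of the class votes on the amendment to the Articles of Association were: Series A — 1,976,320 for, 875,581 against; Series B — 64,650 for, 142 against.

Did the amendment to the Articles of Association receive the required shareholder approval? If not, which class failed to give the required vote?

Approved — every class gave the required vote.

Series A: 2/3 of 2964479 = 1976319.33, rounded up to 1976320; 1,976,320 required, 1,976,320 in favor — approved.
Series B: 3/4 of 86193 = 64644.75, rounded up to 64645; 64,645 required, 64,650 in favor — approved.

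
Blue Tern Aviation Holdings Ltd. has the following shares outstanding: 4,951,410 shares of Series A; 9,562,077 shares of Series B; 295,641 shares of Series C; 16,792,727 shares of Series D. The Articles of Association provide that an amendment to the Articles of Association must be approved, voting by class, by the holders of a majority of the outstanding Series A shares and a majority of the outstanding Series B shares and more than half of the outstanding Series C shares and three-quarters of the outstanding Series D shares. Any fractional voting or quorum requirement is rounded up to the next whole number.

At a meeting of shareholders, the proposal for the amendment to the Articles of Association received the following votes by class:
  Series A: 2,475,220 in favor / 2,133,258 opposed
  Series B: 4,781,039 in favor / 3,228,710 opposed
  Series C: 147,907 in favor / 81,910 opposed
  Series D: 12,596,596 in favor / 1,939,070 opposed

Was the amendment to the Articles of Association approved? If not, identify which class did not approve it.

Not approved — the Series A shares did not give the required vote.

Series A: a majority of 4951410 is 2475706; 2,475,706 required, 2,475,220 in favor — not approved.
Series B: a majority of 9562077 is 4781039; 4,781,039 required, 4,781,039 in favor — approved.
Series C: a majority of 295641 is 147821; 147,821 required, 147,907 in favor — approved.
Series D: 3/4 of 16792727 = 12594545.25, rounded up to 12594546; 12,594,546 required, 12,596,596 in favor — approved.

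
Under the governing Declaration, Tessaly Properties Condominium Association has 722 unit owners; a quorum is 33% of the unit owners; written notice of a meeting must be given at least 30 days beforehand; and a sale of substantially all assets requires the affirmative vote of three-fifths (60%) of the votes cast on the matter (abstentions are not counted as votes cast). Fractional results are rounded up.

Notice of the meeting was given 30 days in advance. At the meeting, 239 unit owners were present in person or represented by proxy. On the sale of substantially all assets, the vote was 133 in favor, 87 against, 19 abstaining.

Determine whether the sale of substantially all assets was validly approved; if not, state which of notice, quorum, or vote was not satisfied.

Valid — all requirements satisfied.

Notice: 30 days given; 30 required. Satisfied.
Quorum: 33% of 722 = 238.26, rounded up to 239; 239 present. Satisfied.
Vote: requires three-fifths of the votes cast (239 − 19 abstaining = 220); 3/5 of 220 = 132, so 132 needed; 133 in favor. Satisfied.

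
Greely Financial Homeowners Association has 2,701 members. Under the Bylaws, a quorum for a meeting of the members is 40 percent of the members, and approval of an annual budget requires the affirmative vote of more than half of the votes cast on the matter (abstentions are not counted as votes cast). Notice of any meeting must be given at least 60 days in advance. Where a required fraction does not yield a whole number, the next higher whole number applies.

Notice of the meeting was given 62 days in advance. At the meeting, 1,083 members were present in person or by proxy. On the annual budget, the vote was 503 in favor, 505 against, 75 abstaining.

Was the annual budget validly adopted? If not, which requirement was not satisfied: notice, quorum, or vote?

Notice: 62 days given; 60 required. Satisfied.
Quorum: 40% of 2,701 = 1,080.40, rounded up to 1,081; 1,083 present. Satisfied.
Vote: requires a majority of the votes cast (1,083 − 75 abstaining = 1,008); a majority of 1008 is 505, so 505 needed; 503 in favor. Not satisfied.

Invalid — vote requirement not satisfied.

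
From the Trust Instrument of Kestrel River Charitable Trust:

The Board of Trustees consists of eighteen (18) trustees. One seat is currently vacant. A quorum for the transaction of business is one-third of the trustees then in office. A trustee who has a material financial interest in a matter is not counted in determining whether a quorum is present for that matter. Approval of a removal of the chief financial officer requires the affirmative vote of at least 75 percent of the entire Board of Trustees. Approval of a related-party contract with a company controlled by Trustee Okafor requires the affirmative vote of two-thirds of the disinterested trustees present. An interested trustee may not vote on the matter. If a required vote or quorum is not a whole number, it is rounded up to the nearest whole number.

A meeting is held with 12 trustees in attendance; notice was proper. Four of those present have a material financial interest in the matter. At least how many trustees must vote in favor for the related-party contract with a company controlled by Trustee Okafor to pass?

6

The related-party contract with a company controlled by Trustee Okafor requires two-thirds of the disinterested trustees present (12 − 4 = 8).
2/3 of 8 = 5.33, rounded up to 6.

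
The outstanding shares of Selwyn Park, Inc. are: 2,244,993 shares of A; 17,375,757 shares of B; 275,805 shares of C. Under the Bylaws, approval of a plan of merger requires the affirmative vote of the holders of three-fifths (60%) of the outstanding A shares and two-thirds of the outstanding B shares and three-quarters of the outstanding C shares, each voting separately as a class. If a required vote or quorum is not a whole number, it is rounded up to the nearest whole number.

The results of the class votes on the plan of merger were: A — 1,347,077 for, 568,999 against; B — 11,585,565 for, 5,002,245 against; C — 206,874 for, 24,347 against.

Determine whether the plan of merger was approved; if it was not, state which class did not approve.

A: 3/5 of 2244993 = 1346995.80, rounded up to 1346996; 1,346,996 required, 1,347,077 in favor — approved.
B: 2/3 of 17375757 = 11583838; 11,583,838 required, 11,585,565 in favor — approved.
C: 3/4 of 275805 = 206853.75, rounded up to 206854; 206,854 required, 206,874 in favor — approved.

Approved — every class gave the required vote.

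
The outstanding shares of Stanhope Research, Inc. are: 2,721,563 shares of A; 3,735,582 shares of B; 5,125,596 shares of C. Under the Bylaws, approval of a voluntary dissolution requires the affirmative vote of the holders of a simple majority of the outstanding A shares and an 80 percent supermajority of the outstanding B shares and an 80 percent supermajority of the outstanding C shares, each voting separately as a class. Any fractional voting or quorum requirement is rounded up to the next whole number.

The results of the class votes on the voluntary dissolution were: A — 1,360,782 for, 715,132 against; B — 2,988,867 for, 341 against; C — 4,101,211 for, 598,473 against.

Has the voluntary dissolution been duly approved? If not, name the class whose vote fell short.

A: a majority of 2721563 is 1360782; 1,360,782 required, 1,360,782 in favor — approved.
B: 4/5 of 3735582 = 2988465.60, rounded up to 2988466; 2,988,466 required, 2,988,867 in favor — approved.
C: 4/5 of 5125596 = 4100476.80, rounded up to 4100477; 4,100,477 required, 4,101,211 in favor — approved.

Approved — every class gave the required vote.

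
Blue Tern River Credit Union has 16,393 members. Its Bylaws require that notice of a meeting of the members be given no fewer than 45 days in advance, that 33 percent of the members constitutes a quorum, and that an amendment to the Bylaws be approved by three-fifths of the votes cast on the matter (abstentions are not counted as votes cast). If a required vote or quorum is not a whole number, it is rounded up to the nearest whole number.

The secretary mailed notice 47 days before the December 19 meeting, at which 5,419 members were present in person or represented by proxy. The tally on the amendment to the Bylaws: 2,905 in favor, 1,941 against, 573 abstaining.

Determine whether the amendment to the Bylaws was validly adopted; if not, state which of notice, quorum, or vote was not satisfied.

Invalid — vote requirement not satisfied.

Notice: 47 days given; 45 required. Satisfied.
Quorum: 33% of 16,393 = 5,409.69, rounded up to 5,410; 5,419 present. Satisfied.
Vote: requires three-fifths of the votes cast (5,419 − 573 abstaining = 4,846); 3/5 of 4846 = 2907.60, rounded up to 2908, so 2,908 needed; 2,905 in favor. Not satisfied.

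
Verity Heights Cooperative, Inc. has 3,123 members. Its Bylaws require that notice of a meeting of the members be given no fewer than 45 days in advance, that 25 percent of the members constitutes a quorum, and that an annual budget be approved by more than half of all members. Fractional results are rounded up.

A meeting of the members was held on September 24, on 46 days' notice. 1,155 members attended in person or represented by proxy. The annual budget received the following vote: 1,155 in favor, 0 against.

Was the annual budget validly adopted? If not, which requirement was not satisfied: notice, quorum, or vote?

Notice: 46 days given; 45 required. Satisfied.
Quorum: 25% of 3,123 = 780.75, rounded up to 781; 1,155 present. Satisfied.
Vote: requires a majority of all members (3,123); a majority of 3123 is 1562, so 1,562 needed; 1,155 in favor. Not satisfied.

Invalid — vote requirement not satisfied.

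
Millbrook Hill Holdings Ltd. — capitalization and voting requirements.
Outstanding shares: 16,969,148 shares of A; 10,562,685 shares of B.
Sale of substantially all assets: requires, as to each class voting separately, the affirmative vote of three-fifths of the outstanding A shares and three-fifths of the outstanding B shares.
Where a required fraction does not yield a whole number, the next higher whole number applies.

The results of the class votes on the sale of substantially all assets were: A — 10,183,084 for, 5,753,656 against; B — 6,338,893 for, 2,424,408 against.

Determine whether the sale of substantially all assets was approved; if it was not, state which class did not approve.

A: 3/5 of 16969148 = 10181488.80, rounded up to 10181489; 10,181,489 required, 10,183,084 in favor — approved.
B: 3/5 of 10562685 = 6337611; 6,337,611 required, 6,338,893 in favor — approved.

Approved — every class gave the required vote.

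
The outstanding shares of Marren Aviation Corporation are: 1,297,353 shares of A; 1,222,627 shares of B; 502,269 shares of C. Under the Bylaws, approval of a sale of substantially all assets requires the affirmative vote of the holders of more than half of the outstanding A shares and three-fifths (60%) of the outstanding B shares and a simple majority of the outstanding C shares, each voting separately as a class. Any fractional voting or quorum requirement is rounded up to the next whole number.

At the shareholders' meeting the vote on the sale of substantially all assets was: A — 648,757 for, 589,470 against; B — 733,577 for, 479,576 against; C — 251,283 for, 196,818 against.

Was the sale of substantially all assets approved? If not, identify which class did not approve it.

A: a majority of 1297353 is 648677; 648,677 required, 648,757 in favor — approved.
B: 3/5 of 1222627 = 733576.20, rounded up to 733577; 733,577 required, 733,577 in favor — approved.
C: a majority of 502269 is 251135; 251,135 required, 251,283 in favor — approved.

Approved — every class gave the required vote.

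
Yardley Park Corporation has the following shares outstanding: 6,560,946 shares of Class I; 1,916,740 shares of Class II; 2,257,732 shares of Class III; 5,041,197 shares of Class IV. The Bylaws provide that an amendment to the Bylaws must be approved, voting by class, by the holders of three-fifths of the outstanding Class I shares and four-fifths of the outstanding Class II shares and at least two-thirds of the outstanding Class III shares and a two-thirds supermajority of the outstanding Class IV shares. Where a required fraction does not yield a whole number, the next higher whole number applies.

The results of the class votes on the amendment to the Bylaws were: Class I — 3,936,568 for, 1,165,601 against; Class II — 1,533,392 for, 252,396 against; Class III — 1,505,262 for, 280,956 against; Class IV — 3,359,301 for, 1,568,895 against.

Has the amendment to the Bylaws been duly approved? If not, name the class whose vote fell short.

Class I: 3/5 of 6560946 = 3936567.60, rounded up to 3936568; 3,936,568 required, 3,936,568 in favor — approved.
Class II: 4/5 of 1916740 = 1533392; 1,533,392 required, 1,533,392 in favor — approved.
Class III: 2/3 of 2257732 = 1505154.67, rounded up to 1505155; 1,505,155 required, 1,505,262 in favor — approved.
Class IV: 2/3 of 5041197 = 3360798; 3,360,798 required, 3,359,301 in favor — not approved.

Not approved — the Class IV shares did not give the required vote.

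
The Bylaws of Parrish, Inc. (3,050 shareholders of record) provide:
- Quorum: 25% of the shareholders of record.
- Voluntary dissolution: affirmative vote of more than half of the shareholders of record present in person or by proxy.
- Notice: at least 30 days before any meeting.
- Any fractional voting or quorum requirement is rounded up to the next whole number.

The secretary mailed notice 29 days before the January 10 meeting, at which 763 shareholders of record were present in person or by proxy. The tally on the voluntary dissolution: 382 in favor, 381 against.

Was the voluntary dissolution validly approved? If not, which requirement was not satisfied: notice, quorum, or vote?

Invalid — notice requirement not satisfied.

Notice: 29 days given; 30 required. Not satisfied.
Quorum: 25% of 3,050 = 762.50, rounded up to 763; 763 present. Satisfied.
Vote: requires a majority of those present (763); a majority of 763 is 382, so 382 needed; 382 in favor. Satisfied.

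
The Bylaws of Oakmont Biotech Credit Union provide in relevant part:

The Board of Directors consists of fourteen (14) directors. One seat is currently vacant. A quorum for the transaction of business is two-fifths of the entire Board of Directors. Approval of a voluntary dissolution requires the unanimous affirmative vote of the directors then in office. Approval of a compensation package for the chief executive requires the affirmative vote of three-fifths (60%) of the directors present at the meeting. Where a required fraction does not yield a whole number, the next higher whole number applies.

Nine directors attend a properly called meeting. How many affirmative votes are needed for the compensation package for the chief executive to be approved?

6

The compensation package for the chief executive requires three-fifths of the directors present (9).
3/5 of 9 = 5.40, rounded up to 6.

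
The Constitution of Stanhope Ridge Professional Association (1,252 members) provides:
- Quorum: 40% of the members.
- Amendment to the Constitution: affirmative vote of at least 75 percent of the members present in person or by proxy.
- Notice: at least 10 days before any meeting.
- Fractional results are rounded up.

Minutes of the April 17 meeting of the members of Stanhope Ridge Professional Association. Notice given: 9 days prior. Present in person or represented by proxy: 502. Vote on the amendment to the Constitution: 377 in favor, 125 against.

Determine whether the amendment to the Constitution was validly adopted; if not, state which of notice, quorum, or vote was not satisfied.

Notice: 9 days given; 10 required. Not satisfied.
Quorum: 40% of 1,252 = 500.80, rounded up to 501; 502 present. Satisfied.
Vote: requires three-fourths of those present (502); 3/4 of 502 = 376.50, rounded up to 377, so 377 needed; 377 in favor. Satisfied.

Invalid — notice requirement not satisfied.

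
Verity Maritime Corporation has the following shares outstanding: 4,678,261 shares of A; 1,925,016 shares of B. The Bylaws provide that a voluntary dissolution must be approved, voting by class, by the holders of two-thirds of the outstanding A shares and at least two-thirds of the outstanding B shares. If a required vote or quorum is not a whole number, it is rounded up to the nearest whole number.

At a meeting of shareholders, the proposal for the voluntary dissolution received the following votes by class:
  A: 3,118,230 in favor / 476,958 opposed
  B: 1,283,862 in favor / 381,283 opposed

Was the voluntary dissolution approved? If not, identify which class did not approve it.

A: 2/3 of 4678261 = 3118840.67, rounded up to 3118841; 3,118,841 required, 3,118,230 in favor — not approved.
B: 2/3 of 1925016 = 1283344; 1,283,344 required, 1,283,862 in favor — approved.

Not approved — the A shares did not give the required vote.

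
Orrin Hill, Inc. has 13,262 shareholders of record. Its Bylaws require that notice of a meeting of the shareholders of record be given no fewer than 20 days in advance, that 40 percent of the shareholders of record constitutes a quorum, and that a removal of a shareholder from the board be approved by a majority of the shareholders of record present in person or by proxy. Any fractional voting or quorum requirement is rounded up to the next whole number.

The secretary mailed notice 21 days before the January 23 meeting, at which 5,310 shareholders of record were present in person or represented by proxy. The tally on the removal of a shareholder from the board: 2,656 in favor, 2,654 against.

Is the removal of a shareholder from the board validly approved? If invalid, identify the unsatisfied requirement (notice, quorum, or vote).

Valid — all requirements satisfied.

Notice: 21 days given; 20 required. Satisfied.
Quorum: 40% of 13,262 = 5,304.80, rounded up to 5,305; 5,310 present. Satisfied.
Vote: requires a majority of those present (5,310); a majority of 5310 is 2656, so 2,656 needed; 2,656 in favor. Satisfied.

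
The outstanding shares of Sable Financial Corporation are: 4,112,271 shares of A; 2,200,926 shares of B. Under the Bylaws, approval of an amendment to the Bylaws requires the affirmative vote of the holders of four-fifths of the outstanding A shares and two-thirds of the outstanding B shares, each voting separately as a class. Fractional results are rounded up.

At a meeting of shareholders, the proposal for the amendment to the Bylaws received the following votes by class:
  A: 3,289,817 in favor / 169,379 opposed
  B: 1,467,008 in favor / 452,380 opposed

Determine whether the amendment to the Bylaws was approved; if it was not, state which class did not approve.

Not approved — the B shares did not give the required vote.

A: 4/5 of 4112271 = 3289816.80, rounded up to 3289817; 3,289,817 required, 3,289,817 in favor — approved.
B: 2/3 of 2200926 = 1467284; 1,467,284 required, 1,467,008 in favor — not approved.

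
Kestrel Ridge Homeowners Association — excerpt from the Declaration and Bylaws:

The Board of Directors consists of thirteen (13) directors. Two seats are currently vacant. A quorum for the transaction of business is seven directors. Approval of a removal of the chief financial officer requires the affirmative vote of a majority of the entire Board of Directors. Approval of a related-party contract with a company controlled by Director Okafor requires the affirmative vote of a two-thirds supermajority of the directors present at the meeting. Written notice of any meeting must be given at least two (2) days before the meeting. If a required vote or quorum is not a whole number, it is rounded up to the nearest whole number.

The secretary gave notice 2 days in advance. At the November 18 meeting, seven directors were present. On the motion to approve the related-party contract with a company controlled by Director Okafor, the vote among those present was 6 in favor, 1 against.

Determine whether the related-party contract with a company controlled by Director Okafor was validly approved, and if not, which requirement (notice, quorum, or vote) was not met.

Valid — all requirements satisfied.

Notice: 2 days given; 2 required (2 ≥ 2). Satisfied.
Quorum: 7 present; quorum is 7. Satisfied.
Vote: the related-party contract with a company controlled by Director Okafor requires two-thirds of the directors present (7). 2/3 of 7 = 4.67, rounded up to 5, so 5 affirmative votes are needed; 6 voted in favor. Satisfied.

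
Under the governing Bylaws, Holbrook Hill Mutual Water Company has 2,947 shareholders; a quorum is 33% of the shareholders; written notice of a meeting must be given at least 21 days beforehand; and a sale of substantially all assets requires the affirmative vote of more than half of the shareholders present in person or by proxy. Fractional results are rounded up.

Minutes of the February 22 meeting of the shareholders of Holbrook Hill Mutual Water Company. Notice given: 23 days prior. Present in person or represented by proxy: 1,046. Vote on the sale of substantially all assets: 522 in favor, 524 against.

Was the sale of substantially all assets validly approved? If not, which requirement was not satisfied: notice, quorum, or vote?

Notice: 23 days given; 21 required. Satisfied.
Quorum: 33% of 2,947 = 972.51, rounded up to 973; 1,046 present. Satisfied.
Vote: requires a majority of those present (1,046); a majority of 1046 is 524, so 524 needed; 522 in favor. Not satisfied.

Invalid — vote requirement not satisfied.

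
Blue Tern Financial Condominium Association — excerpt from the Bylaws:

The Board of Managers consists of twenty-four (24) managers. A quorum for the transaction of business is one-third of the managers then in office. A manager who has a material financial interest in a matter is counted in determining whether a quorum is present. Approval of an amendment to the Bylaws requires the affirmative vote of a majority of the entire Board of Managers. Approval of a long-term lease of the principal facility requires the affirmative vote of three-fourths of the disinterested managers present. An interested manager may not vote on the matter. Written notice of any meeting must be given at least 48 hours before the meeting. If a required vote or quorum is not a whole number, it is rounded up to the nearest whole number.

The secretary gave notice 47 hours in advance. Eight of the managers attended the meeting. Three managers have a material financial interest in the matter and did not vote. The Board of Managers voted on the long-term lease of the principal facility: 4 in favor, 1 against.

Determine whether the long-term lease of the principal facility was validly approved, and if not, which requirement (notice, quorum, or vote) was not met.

Notice: 47 hours given; 48 required (47 < 48). Not satisfied.
Quorum: 8 present (interested managers count toward quorum); quorum is 8. Satisfied.
Vote: the long-term lease of the principal facility requires three-fourths of the disinterested managers present (8 − 3 = 5). 3/4 of 5 = 3.75, rounded up to 4, so 4 affirmative votes are needed; 4 voted in favor. Satisfied.

Invalid — notice requirement not satisfied.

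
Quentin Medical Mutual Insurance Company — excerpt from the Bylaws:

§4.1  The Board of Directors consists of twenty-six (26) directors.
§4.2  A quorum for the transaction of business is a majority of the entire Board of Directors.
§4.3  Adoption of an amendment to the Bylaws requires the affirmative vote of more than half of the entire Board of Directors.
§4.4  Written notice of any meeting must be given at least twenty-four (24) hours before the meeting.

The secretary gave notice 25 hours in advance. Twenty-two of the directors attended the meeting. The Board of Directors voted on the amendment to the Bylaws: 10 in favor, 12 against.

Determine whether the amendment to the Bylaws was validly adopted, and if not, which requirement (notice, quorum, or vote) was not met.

Notice: 25 hours given; 24 required (25 ≥ 24). Satisfied.
Quorum: 22 present; quorum is 14. Satisfied.
Vote: the amendment to the Bylaws requires a majority of the entire Board of Directors (26). A majority of 26 is 14, so 14 affirmative votes are needed; 10 voted in favor. Not satisfied.

Invalid — vote requirement not satisfied.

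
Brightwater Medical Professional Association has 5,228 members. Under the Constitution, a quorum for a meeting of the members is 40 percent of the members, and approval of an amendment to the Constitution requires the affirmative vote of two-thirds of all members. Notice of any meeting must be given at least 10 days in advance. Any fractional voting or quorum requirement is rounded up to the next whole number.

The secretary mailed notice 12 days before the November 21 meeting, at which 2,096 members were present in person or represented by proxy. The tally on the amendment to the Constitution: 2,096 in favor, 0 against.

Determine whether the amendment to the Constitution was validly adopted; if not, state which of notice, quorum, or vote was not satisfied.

Invalid — vote requirement not satisfied.

Notice: 12 days given; 10 required. Satisfied.
Quorum: 40% of 5,228 = 2,091.20, rounded up to 2,092; 2,096 present. Satisfied.
Vote: requires two-thirds of all members (5,228); 2/3 of 5228 = 3485.33, rounded up to 3486, so 3,486 needed; 2,096 in favor. Not satisfied.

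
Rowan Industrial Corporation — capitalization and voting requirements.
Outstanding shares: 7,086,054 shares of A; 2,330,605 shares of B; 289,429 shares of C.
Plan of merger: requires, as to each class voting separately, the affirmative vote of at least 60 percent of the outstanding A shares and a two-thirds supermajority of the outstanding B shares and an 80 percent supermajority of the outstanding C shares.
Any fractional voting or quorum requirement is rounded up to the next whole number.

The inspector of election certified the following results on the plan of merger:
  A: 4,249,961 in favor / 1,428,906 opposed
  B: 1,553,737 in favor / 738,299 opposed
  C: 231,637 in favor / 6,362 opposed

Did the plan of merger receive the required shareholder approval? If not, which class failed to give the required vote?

A: 3/5 of 7086054 = 4251632.40, rounded up to 4251633; 4,251,633 required, 4,249,961 in favor — not approved.
B: 2/3 of 2330605 = 1553736.67, rounded up to 1553737; 1,553,737 required, 1,553,737 in favor — approved.
C: 4/5 of 289429 = 231543.20, rounded up to 231544; 231,544 required, 231,637 in favor — approved.

Not approved — the A shares did not give the required vote.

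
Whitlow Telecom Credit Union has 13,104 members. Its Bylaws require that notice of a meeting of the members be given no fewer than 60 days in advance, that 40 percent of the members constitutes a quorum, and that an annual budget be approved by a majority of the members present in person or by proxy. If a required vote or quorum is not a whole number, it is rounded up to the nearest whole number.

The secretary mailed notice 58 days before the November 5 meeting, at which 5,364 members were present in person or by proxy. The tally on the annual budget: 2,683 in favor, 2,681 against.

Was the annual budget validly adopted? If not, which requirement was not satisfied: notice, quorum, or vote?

Notice: 58 days given; 60 required. Not satisfied.
Quorum: 40% of 13,104 = 5,241.60, rounded up to 5,242; 5,364 present. Satisfied.
Vote: requires a majority of those present (5,364); a majority of 5364 is 2683, so 2,683 needed; 2,683 in favor. Satisfied.

Invalid — notice requirement not satisfied.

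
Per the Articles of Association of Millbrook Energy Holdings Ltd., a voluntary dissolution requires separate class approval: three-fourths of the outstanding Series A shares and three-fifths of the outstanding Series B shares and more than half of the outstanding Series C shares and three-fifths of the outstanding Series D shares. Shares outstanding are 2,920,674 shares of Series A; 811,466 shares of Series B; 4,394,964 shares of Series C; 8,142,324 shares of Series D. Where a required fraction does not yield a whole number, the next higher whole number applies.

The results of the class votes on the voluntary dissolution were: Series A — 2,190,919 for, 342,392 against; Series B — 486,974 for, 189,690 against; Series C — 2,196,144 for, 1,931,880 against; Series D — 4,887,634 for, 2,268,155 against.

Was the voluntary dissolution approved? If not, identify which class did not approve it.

Series A: 3/4 of 2920674 = 2190505.50, rounded up to 2190506; 2,190,506 required, 2,190,919 in favor — approved.
Series B: 3/5 of 811466 = 486879.60, rounded up to 486880; 486,880 required, 486,974 in favor — approved.
Series C: a majority of 4394964 is 2197483; 2,197,483 required, 2,196,144 in favor — not approved.
Series D: 3/5 of 8142324 = 4885394.40, rounded up to 4885395; 4,885,395 required, 4,887,634 in favor — approved.

Not approved — the Series C shares did not give the required vote.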